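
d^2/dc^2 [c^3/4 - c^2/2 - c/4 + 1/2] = 3*c/2 - 1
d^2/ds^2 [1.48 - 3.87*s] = 0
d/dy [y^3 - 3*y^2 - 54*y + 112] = 3*y^2 - 6*y - 54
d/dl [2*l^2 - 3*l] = 4*l - 3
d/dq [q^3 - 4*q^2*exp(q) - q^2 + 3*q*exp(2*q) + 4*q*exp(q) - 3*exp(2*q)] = -4*q^2*exp(q) + 3*q^2 + 6*q*exp(2*q) - 4*q*exp(q) - 2*q - 3*exp(2*q) + 4*exp(q)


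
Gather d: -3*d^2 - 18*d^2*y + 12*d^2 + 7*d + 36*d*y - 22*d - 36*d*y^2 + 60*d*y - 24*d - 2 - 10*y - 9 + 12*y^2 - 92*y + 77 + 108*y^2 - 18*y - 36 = d^2*(9 - 18*y) + d*(-36*y^2 + 96*y - 39) + 120*y^2 - 120*y + 30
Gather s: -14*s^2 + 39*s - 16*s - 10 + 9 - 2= -14*s^2 + 23*s - 3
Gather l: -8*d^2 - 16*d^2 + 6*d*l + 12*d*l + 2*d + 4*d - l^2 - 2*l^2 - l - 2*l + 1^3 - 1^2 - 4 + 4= -24*d^2 + 6*d - 3*l^2 + l*(18*d - 3)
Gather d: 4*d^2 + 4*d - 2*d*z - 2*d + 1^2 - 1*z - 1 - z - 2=4*d^2 + d*(2 - 2*z) - 2*z - 2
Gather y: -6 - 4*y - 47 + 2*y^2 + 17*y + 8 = 2*y^2 + 13*y - 45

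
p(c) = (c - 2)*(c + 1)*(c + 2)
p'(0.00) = -4.00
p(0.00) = -4.00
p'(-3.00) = 17.00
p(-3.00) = -10.00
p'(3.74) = 45.44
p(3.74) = 47.34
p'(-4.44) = 46.26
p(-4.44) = -54.05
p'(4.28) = 59.52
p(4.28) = 75.60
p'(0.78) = -0.61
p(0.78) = -6.04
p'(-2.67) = 12.05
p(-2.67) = -5.23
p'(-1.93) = 3.31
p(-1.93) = 0.26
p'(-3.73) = 30.28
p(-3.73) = -27.06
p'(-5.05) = 62.41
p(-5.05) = -87.09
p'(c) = (c - 2)*(c + 1) + (c - 2)*(c + 2) + (c + 1)*(c + 2) = 3*c^2 + 2*c - 4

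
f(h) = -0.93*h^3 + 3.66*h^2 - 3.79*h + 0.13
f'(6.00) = -60.31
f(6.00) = -91.73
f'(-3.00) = -50.86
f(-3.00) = 69.55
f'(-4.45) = -91.61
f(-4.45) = 171.43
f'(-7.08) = -195.47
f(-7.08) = 540.48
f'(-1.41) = -19.66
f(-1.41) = 15.36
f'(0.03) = -3.57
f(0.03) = 0.02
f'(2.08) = -0.64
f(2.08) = -0.29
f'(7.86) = -118.62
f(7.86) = -255.14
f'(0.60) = -0.40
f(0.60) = -1.03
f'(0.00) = -3.79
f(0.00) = 0.13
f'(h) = -2.79*h^2 + 7.32*h - 3.79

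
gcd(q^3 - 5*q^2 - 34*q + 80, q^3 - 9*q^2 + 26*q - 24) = q - 2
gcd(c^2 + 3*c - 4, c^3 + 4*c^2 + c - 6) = c - 1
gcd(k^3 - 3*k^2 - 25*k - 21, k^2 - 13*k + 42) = k - 7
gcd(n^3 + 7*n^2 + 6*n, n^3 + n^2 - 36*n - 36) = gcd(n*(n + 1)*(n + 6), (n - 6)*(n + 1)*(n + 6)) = n^2 + 7*n + 6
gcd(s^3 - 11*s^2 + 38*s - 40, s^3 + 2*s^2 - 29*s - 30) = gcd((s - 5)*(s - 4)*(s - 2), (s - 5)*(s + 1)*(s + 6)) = s - 5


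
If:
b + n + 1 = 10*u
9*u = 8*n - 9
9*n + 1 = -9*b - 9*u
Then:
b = -1115/792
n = 107/88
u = 8/99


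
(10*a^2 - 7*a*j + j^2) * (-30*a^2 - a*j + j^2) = -300*a^4 + 200*a^3*j - 13*a^2*j^2 - 8*a*j^3 + j^4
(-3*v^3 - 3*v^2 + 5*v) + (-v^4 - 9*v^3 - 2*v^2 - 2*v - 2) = -v^4 - 12*v^3 - 5*v^2 + 3*v - 2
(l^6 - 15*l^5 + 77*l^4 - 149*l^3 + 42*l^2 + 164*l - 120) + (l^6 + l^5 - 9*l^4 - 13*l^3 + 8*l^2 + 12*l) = 2*l^6 - 14*l^5 + 68*l^4 - 162*l^3 + 50*l^2 + 176*l - 120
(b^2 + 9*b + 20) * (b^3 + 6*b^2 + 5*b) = b^5 + 15*b^4 + 79*b^3 + 165*b^2 + 100*b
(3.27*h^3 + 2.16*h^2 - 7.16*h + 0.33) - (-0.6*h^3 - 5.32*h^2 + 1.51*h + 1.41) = 3.87*h^3 + 7.48*h^2 - 8.67*h - 1.08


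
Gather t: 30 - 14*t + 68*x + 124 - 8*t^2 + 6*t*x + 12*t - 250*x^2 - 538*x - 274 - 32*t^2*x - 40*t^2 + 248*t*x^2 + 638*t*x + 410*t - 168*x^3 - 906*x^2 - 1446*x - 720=t^2*(-32*x - 48) + t*(248*x^2 + 644*x + 408) - 168*x^3 - 1156*x^2 - 1916*x - 840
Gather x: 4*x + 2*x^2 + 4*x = 2*x^2 + 8*x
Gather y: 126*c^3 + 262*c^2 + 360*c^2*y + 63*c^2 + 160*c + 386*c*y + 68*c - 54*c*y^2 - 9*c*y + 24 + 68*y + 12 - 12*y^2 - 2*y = 126*c^3 + 325*c^2 + 228*c + y^2*(-54*c - 12) + y*(360*c^2 + 377*c + 66) + 36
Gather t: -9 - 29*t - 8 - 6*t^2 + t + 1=-6*t^2 - 28*t - 16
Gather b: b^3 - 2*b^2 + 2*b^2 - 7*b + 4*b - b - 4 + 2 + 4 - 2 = b^3 - 4*b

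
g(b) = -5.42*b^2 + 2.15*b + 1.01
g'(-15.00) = 164.75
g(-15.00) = -1250.74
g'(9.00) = -95.41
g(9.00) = -418.66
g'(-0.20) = 4.32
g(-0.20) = 0.36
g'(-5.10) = 57.43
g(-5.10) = -150.93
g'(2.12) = -20.83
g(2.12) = -18.79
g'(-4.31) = 48.87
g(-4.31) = -108.94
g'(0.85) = -7.06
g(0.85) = -1.08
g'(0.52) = -3.49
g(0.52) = 0.66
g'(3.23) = -32.86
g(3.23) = -48.59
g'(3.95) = -40.67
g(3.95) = -75.06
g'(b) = 2.15 - 10.84*b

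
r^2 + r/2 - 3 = (r - 3/2)*(r + 2)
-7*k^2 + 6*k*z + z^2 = (-k + z)*(7*k + z)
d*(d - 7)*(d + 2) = d^3 - 5*d^2 - 14*d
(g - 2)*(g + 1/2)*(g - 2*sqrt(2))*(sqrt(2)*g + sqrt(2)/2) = sqrt(2)*g^4 - 4*g^3 - sqrt(2)*g^3 - 7*sqrt(2)*g^2/4 + 4*g^2 - sqrt(2)*g/2 + 7*g + 2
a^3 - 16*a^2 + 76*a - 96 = (a - 8)*(a - 6)*(a - 2)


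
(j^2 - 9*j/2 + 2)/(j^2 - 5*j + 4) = (j - 1/2)/(j - 1)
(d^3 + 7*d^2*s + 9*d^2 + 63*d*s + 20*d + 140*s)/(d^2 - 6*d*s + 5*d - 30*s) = (-d^2 - 7*d*s - 4*d - 28*s)/(-d + 6*s)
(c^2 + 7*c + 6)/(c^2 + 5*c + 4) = (c + 6)/(c + 4)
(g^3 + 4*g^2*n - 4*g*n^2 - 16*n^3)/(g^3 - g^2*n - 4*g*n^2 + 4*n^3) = (g + 4*n)/(g - n)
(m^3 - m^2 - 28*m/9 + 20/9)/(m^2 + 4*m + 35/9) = (3*m^2 - 8*m + 4)/(3*m + 7)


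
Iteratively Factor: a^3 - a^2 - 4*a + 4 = (a - 2)*(a^2 + a - 2) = (a - 2)*(a - 1)*(a + 2)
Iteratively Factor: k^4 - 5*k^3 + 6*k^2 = (k - 3)*(k^3 - 2*k^2) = k*(k - 3)*(k^2 - 2*k) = k^2*(k - 3)*(k - 2)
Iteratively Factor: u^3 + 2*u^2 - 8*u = (u - 2)*(u^2 + 4*u) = (u - 2)*(u + 4)*(u)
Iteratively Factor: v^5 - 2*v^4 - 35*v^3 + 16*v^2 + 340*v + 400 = (v + 2)*(v^4 - 4*v^3 - 27*v^2 + 70*v + 200) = (v + 2)*(v + 4)*(v^3 - 8*v^2 + 5*v + 50) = (v + 2)^2*(v + 4)*(v^2 - 10*v + 25) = (v - 5)*(v + 2)^2*(v + 4)*(v - 5)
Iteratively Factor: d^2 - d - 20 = (d + 4)*(d - 5)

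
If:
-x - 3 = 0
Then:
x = -3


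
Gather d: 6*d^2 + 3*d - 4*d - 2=6*d^2 - d - 2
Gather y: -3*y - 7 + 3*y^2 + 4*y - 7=3*y^2 + y - 14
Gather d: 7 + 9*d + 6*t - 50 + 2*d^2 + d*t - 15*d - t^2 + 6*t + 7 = 2*d^2 + d*(t - 6) - t^2 + 12*t - 36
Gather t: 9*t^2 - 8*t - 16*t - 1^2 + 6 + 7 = 9*t^2 - 24*t + 12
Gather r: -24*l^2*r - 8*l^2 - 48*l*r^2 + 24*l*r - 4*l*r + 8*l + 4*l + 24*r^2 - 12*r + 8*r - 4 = -8*l^2 + 12*l + r^2*(24 - 48*l) + r*(-24*l^2 + 20*l - 4) - 4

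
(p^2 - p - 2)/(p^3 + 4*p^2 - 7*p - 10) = 1/(p + 5)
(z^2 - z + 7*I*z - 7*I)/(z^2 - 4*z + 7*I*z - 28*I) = (z - 1)/(z - 4)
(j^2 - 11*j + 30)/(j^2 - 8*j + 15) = (j - 6)/(j - 3)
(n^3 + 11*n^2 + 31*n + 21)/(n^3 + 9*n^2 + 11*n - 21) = (n + 1)/(n - 1)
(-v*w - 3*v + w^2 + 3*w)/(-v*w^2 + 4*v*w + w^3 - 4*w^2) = (w + 3)/(w*(w - 4))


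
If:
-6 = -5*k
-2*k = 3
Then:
No Solution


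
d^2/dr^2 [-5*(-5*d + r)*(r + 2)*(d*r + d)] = 10*d*(5*d - 3*r - 3)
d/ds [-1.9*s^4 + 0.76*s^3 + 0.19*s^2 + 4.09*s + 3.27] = -7.6*s^3 + 2.28*s^2 + 0.38*s + 4.09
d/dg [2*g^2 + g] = 4*g + 1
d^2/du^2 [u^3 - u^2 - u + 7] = 6*u - 2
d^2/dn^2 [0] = 0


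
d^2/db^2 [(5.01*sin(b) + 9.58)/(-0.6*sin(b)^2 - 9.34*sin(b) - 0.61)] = (1.80359999999999*sin(b)^5 - 14.2808400000001*sin(b)^4 + 146.4498*sin(b)^3 + 772.455154*sin(b)^2 - 363.832830999999*sin(b) - 1607.333588)/(0.6*sin(b)^2 + 9.34*sin(b) + 0.61)^3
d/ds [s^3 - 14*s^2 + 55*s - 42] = 3*s^2 - 28*s + 55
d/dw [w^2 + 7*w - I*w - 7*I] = 2*w + 7 - I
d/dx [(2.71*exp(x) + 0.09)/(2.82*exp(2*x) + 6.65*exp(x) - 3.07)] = (-(2.71*exp(x) + 0.09)*(5.64*exp(x) + 6.65) + 7.6422*exp(2*x) + 18.0215*exp(x) - 8.3197)*exp(x)/(2.82*exp(2*x) + 6.65*exp(x) - 3.07)^2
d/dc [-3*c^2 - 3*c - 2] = -6*c - 3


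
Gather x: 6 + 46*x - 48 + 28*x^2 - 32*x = 28*x^2 + 14*x - 42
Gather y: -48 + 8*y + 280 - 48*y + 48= 280 - 40*y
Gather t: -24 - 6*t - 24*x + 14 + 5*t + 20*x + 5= -t - 4*x - 5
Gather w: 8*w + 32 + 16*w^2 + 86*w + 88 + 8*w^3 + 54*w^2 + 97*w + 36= 8*w^3 + 70*w^2 + 191*w + 156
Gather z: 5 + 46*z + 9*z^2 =9*z^2 + 46*z + 5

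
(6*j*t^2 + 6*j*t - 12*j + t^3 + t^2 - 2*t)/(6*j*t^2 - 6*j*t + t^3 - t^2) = (t + 2)/t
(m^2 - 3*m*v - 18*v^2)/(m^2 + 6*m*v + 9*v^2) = (m - 6*v)/(m + 3*v)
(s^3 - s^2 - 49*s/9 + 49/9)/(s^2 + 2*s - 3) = (s^2 - 49/9)/(s + 3)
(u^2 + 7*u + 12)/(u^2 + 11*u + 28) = (u + 3)/(u + 7)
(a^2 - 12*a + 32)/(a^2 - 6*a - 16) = (a - 4)/(a + 2)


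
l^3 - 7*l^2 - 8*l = l*(l - 8)*(l + 1)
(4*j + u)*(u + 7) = 4*j*u + 28*j + u^2 + 7*u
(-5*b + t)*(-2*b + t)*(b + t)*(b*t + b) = 10*b^4*t + 10*b^4 + 3*b^3*t^2 + 3*b^3*t - 6*b^2*t^3 - 6*b^2*t^2 + b*t^4 + b*t^3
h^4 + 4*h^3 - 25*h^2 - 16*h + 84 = (h - 3)*(h - 2)*(h + 2)*(h + 7)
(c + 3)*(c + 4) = c^2 + 7*c + 12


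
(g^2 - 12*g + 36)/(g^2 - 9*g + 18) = (g - 6)/(g - 3)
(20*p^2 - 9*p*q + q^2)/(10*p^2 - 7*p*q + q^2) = (4*p - q)/(2*p - q)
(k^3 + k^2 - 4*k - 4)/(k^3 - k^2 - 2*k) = (k + 2)/k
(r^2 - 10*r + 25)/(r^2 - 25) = (r - 5)/(r + 5)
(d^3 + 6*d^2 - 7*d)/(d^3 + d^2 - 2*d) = (d + 7)/(d + 2)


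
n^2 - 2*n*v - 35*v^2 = (n - 7*v)*(n + 5*v)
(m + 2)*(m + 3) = m^2 + 5*m + 6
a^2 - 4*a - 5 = (a - 5)*(a + 1)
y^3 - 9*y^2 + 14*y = y*(y - 7)*(y - 2)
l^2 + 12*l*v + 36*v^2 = (l + 6*v)^2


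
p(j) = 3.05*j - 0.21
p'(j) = 3.05000000000000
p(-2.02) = -6.37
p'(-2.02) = 3.05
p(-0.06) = -0.39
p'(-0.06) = 3.05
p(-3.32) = -10.34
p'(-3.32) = 3.05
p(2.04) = 6.01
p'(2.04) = 3.05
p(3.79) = 11.35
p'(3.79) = 3.05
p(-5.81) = -17.93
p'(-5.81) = 3.05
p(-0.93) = -3.05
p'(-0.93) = 3.05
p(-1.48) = -4.72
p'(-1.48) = 3.05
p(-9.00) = -27.66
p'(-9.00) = 3.05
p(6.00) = 18.09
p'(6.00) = 3.05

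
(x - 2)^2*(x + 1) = x^3 - 3*x^2 + 4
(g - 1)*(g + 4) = g^2 + 3*g - 4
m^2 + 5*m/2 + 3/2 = (m + 1)*(m + 3/2)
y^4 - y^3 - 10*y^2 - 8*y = y*(y - 4)*(y + 1)*(y + 2)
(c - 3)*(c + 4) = c^2 + c - 12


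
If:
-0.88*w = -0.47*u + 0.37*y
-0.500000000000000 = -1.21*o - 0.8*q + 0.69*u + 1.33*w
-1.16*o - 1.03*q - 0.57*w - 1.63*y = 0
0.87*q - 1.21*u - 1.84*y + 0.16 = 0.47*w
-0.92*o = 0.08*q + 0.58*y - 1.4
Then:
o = 2.27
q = -1.33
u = 0.44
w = 0.66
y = -1.00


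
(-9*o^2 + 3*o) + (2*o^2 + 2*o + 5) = -7*o^2 + 5*o + 5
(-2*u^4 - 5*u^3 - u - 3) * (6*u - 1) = -12*u^5 - 28*u^4 + 5*u^3 - 6*u^2 - 17*u + 3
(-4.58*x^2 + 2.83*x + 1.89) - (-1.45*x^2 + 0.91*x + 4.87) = -3.13*x^2 + 1.92*x - 2.98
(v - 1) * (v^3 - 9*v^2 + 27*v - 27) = v^4 - 10*v^3 + 36*v^2 - 54*v + 27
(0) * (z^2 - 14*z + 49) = 0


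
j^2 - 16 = (j - 4)*(j + 4)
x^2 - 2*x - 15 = (x - 5)*(x + 3)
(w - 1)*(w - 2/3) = w^2 - 5*w/3 + 2/3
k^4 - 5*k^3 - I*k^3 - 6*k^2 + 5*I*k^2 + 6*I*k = k*(k - 6)*(k + 1)*(k - I)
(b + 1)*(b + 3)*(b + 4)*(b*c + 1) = b^4*c + 8*b^3*c + b^3 + 19*b^2*c + 8*b^2 + 12*b*c + 19*b + 12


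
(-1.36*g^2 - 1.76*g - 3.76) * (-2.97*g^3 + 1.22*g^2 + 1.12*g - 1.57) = 4.0392*g^5 + 3.568*g^4 + 7.4968*g^3 - 4.4232*g^2 - 1.448*g + 5.9032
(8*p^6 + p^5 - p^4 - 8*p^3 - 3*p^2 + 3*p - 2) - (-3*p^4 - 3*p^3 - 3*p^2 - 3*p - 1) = 8*p^6 + p^5 + 2*p^4 - 5*p^3 + 6*p - 1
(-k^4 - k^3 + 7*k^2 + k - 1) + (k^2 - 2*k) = -k^4 - k^3 + 8*k^2 - k - 1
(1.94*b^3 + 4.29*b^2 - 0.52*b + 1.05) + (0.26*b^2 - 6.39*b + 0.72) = 1.94*b^3 + 4.55*b^2 - 6.91*b + 1.77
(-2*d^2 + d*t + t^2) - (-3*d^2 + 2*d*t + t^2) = d^2 - d*t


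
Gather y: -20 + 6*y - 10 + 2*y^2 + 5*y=2*y^2 + 11*y - 30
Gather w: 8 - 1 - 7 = 0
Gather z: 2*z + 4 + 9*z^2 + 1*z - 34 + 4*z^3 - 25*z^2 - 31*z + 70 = 4*z^3 - 16*z^2 - 28*z + 40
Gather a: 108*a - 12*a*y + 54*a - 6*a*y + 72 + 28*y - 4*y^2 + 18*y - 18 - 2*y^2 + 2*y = a*(162 - 18*y) - 6*y^2 + 48*y + 54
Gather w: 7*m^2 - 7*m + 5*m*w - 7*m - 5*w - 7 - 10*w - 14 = 7*m^2 - 14*m + w*(5*m - 15) - 21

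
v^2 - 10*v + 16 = (v - 8)*(v - 2)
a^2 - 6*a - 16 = (a - 8)*(a + 2)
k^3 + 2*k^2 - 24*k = k*(k - 4)*(k + 6)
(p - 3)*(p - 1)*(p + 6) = p^3 + 2*p^2 - 21*p + 18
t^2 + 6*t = t*(t + 6)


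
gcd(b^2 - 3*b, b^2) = b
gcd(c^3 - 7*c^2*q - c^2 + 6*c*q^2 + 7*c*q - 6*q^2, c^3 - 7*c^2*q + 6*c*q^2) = c^2 - 7*c*q + 6*q^2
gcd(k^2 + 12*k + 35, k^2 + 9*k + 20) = k + 5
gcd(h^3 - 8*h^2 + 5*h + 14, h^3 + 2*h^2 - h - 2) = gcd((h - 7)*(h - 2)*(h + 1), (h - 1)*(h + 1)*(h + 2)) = h + 1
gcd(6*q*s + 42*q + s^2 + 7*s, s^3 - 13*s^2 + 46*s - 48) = 1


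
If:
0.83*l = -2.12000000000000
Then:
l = -2.55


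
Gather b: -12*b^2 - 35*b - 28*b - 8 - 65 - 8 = -12*b^2 - 63*b - 81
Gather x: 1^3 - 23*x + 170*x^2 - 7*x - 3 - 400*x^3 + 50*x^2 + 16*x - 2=-400*x^3 + 220*x^2 - 14*x - 4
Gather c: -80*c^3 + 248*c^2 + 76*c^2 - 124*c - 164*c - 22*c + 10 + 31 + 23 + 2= -80*c^3 + 324*c^2 - 310*c + 66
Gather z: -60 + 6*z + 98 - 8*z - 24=14 - 2*z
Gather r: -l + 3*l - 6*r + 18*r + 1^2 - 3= 2*l + 12*r - 2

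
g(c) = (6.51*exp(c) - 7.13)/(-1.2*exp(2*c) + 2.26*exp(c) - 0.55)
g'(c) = (6.51*exp(c) - 7.13)*(2.4*exp(2*c) - 2.26*exp(c))/(-1.2*exp(2*c) + 2.26*exp(c) - 0.55)^2 + 6.51*exp(c)/(-1.2*exp(2*c) + 2.26*exp(c) - 0.55) = (7.812*exp(2*c) - 17.112*exp(c) + 12.5333)*exp(c)/(1.44*exp(4*c) - 5.424*exp(3*c) + 6.4276*exp(2*c) - 2.486*exp(c) + 0.3025)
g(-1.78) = 29.71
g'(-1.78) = 40.39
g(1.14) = -2.54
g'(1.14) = 4.07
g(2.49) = -0.48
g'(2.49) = 0.52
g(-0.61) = -11.10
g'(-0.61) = 28.74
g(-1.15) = -111.92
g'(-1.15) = 1219.31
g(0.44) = 45.10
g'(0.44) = 1708.02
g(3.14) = -0.24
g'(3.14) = 0.25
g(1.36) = -1.83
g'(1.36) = 2.53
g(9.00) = 0.00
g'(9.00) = 0.00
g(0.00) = -1.22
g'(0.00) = 12.43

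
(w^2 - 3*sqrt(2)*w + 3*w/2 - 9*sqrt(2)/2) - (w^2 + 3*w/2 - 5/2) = -3*sqrt(2)*w - 9*sqrt(2)/2 + 5/2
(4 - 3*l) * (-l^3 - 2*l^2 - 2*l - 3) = 3*l^4 + 2*l^3 - 2*l^2 + l - 12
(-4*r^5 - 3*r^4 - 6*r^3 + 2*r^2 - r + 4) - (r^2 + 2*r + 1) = -4*r^5 - 3*r^4 - 6*r^3 + r^2 - 3*r + 3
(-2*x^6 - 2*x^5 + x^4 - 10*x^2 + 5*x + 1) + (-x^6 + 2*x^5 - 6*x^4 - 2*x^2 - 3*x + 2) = -3*x^6 - 5*x^4 - 12*x^2 + 2*x + 3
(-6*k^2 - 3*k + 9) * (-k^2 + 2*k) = 6*k^4 - 9*k^3 - 15*k^2 + 18*k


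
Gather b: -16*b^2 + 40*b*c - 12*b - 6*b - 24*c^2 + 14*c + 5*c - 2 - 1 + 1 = -16*b^2 + b*(40*c - 18) - 24*c^2 + 19*c - 2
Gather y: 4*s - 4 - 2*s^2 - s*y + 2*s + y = -2*s^2 + 6*s + y*(1 - s) - 4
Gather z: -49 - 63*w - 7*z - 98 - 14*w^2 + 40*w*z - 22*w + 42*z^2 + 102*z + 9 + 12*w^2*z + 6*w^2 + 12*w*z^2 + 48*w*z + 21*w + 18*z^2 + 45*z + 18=-8*w^2 - 64*w + z^2*(12*w + 60) + z*(12*w^2 + 88*w + 140) - 120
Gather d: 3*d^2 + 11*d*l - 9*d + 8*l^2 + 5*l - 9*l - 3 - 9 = 3*d^2 + d*(11*l - 9) + 8*l^2 - 4*l - 12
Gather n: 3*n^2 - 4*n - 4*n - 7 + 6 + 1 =3*n^2 - 8*n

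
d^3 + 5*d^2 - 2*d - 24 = (d - 2)*(d + 3)*(d + 4)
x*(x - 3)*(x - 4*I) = x^3 - 3*x^2 - 4*I*x^2 + 12*I*x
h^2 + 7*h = h*(h + 7)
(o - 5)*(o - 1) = o^2 - 6*o + 5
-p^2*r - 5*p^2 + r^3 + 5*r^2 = (-p + r)*(p + r)*(r + 5)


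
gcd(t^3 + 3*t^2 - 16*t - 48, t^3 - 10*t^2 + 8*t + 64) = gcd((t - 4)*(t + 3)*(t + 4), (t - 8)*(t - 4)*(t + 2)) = t - 4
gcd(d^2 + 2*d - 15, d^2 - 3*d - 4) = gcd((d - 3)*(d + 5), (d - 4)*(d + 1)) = 1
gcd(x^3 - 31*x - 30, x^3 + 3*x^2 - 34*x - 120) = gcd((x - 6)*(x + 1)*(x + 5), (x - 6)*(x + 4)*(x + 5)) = x^2 - x - 30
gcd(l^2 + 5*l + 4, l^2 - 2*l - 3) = l + 1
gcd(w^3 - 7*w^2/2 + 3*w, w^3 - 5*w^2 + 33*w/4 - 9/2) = w^2 - 7*w/2 + 3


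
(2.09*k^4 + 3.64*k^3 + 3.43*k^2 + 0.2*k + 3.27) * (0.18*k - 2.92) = 0.3762*k^5 - 5.4476*k^4 - 10.0114*k^3 - 9.9796*k^2 + 0.00460000000000005*k - 9.5484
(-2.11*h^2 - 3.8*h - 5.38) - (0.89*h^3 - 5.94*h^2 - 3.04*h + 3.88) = -0.89*h^3 + 3.83*h^2 - 0.76*h - 9.26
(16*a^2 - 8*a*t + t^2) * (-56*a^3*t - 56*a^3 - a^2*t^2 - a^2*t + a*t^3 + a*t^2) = -896*a^5*t - 896*a^5 + 432*a^4*t^2 + 432*a^4*t - 32*a^3*t^3 - 32*a^3*t^2 - 9*a^2*t^4 - 9*a^2*t^3 + a*t^5 + a*t^4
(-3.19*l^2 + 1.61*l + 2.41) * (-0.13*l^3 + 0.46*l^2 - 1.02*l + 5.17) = 0.4147*l^5 - 1.6767*l^4 + 3.6811*l^3 - 17.0259*l^2 + 5.8655*l + 12.4597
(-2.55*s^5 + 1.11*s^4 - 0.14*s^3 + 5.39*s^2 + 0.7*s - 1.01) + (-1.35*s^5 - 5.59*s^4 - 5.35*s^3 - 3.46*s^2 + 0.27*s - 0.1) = -3.9*s^5 - 4.48*s^4 - 5.49*s^3 + 1.93*s^2 + 0.97*s - 1.11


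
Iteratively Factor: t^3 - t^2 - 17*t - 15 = (t + 1)*(t^2 - 2*t - 15) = (t + 1)*(t + 3)*(t - 5)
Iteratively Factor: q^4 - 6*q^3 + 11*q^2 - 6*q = (q - 2)*(q^3 - 4*q^2 + 3*q) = (q - 2)*(q - 1)*(q^2 - 3*q) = q*(q - 2)*(q - 1)*(q - 3)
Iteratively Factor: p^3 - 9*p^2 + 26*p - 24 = (p - 2)*(p^2 - 7*p + 12) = (p - 4)*(p - 2)*(p - 3)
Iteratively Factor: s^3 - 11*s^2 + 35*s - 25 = (s - 5)*(s^2 - 6*s + 5) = (s - 5)*(s - 1)*(s - 5)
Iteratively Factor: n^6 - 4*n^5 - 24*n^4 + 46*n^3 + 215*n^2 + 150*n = (n + 1)*(n^5 - 5*n^4 - 19*n^3 + 65*n^2 + 150*n) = n*(n + 1)*(n^4 - 5*n^3 - 19*n^2 + 65*n + 150) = n*(n - 5)*(n + 1)*(n^3 - 19*n - 30) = n*(n - 5)*(n + 1)*(n + 2)*(n^2 - 2*n - 15) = n*(n - 5)^2*(n + 1)*(n + 2)*(n + 3)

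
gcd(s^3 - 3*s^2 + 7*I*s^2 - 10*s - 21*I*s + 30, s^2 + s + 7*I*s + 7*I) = 1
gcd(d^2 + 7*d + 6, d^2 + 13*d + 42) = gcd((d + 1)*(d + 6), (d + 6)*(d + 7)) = d + 6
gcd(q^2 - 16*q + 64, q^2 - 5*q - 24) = q - 8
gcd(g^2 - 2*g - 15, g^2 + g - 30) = g - 5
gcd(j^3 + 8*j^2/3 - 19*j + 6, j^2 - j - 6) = j - 3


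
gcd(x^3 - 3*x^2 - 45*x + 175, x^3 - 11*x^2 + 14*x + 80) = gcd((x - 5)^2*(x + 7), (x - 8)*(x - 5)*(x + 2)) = x - 5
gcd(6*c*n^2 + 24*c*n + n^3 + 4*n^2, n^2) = n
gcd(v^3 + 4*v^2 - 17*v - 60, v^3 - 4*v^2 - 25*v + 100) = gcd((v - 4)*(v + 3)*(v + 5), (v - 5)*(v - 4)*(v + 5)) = v^2 + v - 20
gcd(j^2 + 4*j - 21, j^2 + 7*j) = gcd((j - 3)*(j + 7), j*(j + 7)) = j + 7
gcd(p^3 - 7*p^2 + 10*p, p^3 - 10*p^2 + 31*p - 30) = p^2 - 7*p + 10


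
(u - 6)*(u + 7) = u^2 + u - 42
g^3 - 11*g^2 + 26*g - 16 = (g - 8)*(g - 2)*(g - 1)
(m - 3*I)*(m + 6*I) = m^2 + 3*I*m + 18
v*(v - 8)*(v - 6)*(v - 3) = v^4 - 17*v^3 + 90*v^2 - 144*v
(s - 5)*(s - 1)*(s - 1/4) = s^3 - 25*s^2/4 + 13*s/2 - 5/4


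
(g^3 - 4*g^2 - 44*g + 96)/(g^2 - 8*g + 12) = (g^2 - 2*g - 48)/(g - 6)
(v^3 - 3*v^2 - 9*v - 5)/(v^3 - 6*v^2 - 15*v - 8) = (v - 5)/(v - 8)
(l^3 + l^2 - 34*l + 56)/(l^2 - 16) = (l^2 + 5*l - 14)/(l + 4)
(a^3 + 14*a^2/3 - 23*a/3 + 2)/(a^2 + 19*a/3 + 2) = (3*a^2 - 4*a + 1)/(3*a + 1)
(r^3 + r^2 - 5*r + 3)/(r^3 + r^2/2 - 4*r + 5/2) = 2*(r + 3)/(2*r + 5)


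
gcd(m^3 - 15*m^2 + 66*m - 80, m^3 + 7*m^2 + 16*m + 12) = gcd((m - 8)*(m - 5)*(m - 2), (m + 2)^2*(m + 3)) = 1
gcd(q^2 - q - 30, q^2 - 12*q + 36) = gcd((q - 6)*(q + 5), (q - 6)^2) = q - 6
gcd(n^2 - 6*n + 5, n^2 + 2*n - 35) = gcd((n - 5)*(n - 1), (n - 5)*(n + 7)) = n - 5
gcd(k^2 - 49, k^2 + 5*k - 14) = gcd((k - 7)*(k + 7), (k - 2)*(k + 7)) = k + 7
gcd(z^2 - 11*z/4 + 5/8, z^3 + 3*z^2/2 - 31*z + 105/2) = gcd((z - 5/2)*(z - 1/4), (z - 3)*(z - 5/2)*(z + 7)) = z - 5/2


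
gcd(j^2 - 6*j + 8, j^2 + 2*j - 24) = j - 4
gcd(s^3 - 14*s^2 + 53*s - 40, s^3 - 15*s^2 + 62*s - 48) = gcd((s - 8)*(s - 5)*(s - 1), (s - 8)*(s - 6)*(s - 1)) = s^2 - 9*s + 8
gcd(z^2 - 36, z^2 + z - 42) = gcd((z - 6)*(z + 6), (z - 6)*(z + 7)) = z - 6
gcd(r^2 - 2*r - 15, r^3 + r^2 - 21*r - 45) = r^2 - 2*r - 15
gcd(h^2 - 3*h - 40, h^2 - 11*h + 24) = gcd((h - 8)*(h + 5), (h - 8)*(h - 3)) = h - 8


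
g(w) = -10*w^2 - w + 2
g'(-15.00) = 299.00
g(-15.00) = -2233.00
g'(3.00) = -61.00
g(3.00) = -91.00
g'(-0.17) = 2.40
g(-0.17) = 1.88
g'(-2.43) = 47.60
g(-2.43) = -54.62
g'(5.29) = -106.80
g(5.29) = -283.13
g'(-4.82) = 95.40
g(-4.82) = -225.50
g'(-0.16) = 2.20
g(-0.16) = 1.90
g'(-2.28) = 44.60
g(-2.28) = -47.70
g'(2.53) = -51.60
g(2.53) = -64.54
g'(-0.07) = 0.40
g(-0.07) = 2.02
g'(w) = -20*w - 1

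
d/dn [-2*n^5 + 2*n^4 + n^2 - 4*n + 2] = -10*n^4 + 8*n^3 + 2*n - 4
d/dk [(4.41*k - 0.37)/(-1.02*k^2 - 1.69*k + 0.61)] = (4.4982*k^2 - 0.7548*k + 2.0648)/(1.0404*k^4 + 3.4476*k^3 + 1.6117*k^2 - 2.0618*k + 0.3721)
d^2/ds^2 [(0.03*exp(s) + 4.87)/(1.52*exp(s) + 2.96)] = (11.116672*exp(s) - 21.648256)*exp(s)/(3.511808*exp(3*s) + 20.516352*exp(2*s) + 39.952896*exp(s) + 25.934336)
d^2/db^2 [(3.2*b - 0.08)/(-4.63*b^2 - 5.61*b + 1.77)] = (-(3.2*b - 0.08)*(9.26*b + 5.61)*(18.52*b + 11.22) + (88.896*b + 35.1632)*(4.63*b^2 + 5.61*b - 1.77))/(4.63*b^2 + 5.61*b - 1.77)^3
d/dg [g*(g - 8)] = 2*g - 8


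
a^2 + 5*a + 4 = (a + 1)*(a + 4)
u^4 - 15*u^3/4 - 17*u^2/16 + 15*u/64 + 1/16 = (u - 4)*(u - 1/4)*(u + 1/4)^2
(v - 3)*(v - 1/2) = v^2 - 7*v/2 + 3/2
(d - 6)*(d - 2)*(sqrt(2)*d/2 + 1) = sqrt(2)*d^3/2 - 4*sqrt(2)*d^2 + d^2 - 8*d + 6*sqrt(2)*d + 12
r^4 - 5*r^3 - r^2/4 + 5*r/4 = r*(r - 5)*(r - 1/2)*(r + 1/2)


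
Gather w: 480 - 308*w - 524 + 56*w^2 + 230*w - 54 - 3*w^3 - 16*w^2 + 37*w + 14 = -3*w^3 + 40*w^2 - 41*w - 84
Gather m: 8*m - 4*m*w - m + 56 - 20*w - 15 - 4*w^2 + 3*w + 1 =m*(7 - 4*w) - 4*w^2 - 17*w + 42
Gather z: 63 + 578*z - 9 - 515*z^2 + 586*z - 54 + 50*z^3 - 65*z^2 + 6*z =50*z^3 - 580*z^2 + 1170*z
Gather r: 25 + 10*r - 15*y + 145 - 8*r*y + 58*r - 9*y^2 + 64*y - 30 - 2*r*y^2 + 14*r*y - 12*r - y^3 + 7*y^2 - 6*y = r*(-2*y^2 + 6*y + 56) - y^3 - 2*y^2 + 43*y + 140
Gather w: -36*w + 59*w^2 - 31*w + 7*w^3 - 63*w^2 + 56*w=7*w^3 - 4*w^2 - 11*w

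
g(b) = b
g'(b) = 1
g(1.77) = 1.77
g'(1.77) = 1.00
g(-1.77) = -1.77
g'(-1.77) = 1.00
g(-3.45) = -3.45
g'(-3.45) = 1.00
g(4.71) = 4.71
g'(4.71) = 1.00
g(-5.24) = -5.24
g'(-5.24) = 1.00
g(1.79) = 1.79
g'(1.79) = 1.00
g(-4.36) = -4.36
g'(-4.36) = 1.00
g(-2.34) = -2.34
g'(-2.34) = 1.00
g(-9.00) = -9.00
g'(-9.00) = 1.00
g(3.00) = 3.00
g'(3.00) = 1.00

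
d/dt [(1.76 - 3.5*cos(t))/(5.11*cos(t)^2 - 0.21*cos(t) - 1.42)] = (-17.885*cos(t)^2 + 17.9872*cos(t) - 5.3396)*sin(t)/(26.1121*cos(t)^4 - 2.1462*cos(t)^3 - 14.4683*cos(t)^2 + 0.5964*cos(t) + 2.0164)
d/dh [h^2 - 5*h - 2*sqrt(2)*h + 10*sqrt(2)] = 2*h - 5 - 2*sqrt(2)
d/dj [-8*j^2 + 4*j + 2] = 4 - 16*j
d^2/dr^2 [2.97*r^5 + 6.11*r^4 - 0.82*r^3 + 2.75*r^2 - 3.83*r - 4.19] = 59.4*r^3 + 73.32*r^2 - 4.92*r + 5.5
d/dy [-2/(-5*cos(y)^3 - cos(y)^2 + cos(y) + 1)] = 2*(15*cos(y)^2 + 2*cos(y) - 1)*sin(y)/(5*cos(y)^3 + cos(y)^2 - cos(y) - 1)^2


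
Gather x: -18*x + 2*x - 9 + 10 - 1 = -16*x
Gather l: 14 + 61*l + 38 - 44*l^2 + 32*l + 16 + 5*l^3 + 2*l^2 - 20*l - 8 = 5*l^3 - 42*l^2 + 73*l + 60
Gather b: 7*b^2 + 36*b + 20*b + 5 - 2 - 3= 7*b^2 + 56*b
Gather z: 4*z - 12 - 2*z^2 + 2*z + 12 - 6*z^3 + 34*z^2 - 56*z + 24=-6*z^3 + 32*z^2 - 50*z + 24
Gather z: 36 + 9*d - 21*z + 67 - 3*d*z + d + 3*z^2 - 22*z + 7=10*d + 3*z^2 + z*(-3*d - 43) + 110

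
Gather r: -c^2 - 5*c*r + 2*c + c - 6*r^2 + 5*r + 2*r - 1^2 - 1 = -c^2 + 3*c - 6*r^2 + r*(7 - 5*c) - 2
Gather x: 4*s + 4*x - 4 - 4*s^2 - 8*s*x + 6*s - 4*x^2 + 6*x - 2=-4*s^2 + 10*s - 4*x^2 + x*(10 - 8*s) - 6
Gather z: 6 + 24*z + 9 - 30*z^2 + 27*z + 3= -30*z^2 + 51*z + 18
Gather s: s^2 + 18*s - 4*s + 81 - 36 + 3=s^2 + 14*s + 48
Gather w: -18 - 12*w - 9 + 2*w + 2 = -10*w - 25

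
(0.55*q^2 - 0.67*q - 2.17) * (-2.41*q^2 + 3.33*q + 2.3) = -1.3255*q^4 + 3.4462*q^3 + 4.2636*q^2 - 8.7671*q - 4.991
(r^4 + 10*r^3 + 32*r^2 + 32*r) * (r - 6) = r^5 + 4*r^4 - 28*r^3 - 160*r^2 - 192*r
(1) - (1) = 0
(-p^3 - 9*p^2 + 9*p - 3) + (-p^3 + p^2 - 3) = -2*p^3 - 8*p^2 + 9*p - 6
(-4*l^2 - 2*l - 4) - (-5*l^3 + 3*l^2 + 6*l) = 5*l^3 - 7*l^2 - 8*l - 4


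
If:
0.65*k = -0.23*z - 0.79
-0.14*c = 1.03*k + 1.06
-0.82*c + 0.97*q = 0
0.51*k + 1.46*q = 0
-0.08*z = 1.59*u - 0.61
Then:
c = 0.45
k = -1.09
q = 0.38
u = 0.40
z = -0.35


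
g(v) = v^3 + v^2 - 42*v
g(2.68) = -86.13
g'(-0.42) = -42.31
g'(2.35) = -20.73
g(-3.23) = 112.39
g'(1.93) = -26.97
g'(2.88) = -11.36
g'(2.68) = -15.09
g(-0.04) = 1.68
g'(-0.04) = -42.08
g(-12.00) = -1080.00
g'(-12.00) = 366.00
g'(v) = 3*v^2 + 2*v - 42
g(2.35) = -80.20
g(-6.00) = 72.00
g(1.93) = -70.15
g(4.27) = -83.25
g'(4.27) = 21.24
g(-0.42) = 17.74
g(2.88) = -88.78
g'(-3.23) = -17.16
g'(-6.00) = 54.00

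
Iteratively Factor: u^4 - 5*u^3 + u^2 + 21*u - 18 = (u - 3)*(u^3 - 2*u^2 - 5*u + 6) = (u - 3)*(u + 2)*(u^2 - 4*u + 3) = (u - 3)*(u - 1)*(u + 2)*(u - 3)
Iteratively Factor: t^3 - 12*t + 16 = (t - 2)*(t^2 + 2*t - 8) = (t - 2)^2*(t + 4)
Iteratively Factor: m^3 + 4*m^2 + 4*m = (m)*(m^2 + 4*m + 4) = m*(m + 2)*(m + 2)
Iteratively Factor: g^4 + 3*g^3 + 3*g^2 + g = (g + 1)*(g^3 + 2*g^2 + g) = (g + 1)^2*(g^2 + g) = g*(g + 1)^2*(g + 1)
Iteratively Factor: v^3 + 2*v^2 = (v + 2)*(v^2) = v*(v + 2)*(v)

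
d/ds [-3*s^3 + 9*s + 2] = 9 - 9*s^2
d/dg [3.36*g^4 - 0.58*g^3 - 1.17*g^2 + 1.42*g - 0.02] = 13.44*g^3 - 1.74*g^2 - 2.34*g + 1.42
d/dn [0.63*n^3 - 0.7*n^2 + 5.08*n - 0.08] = 1.89*n^2 - 1.4*n + 5.08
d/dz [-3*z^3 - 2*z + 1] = -9*z^2 - 2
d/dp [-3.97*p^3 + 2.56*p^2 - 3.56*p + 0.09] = -11.91*p^2 + 5.12*p - 3.56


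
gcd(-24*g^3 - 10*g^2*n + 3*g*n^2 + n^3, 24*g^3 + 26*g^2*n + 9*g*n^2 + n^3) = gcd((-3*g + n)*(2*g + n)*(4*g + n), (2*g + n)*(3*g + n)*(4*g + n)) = 8*g^2 + 6*g*n + n^2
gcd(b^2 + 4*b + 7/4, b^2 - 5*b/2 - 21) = b + 7/2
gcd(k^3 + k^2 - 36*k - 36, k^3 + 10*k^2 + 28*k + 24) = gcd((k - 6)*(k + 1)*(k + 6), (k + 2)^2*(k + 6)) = k + 6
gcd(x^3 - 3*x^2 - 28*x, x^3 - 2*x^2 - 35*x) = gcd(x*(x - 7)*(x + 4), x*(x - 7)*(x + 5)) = x^2 - 7*x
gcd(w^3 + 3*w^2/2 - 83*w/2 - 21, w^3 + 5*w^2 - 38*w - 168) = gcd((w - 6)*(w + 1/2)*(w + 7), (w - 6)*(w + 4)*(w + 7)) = w^2 + w - 42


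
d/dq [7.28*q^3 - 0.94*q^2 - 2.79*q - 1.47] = 21.84*q^2 - 1.88*q - 2.79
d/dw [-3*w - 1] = -3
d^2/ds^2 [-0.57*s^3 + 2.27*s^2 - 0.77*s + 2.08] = 4.54 - 3.42*s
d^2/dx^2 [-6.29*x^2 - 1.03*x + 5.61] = -12.5800000000000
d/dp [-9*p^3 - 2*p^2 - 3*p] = -27*p^2 - 4*p - 3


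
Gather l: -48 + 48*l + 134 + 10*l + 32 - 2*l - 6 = 56*l + 112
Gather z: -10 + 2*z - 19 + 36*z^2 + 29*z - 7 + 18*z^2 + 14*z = 54*z^2 + 45*z - 36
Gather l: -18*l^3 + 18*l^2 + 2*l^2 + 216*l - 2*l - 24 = -18*l^3 + 20*l^2 + 214*l - 24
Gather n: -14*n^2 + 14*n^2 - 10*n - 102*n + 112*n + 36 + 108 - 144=0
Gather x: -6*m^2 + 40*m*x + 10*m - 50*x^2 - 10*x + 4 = -6*m^2 + 10*m - 50*x^2 + x*(40*m - 10) + 4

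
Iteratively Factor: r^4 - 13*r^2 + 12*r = (r - 1)*(r^3 + r^2 - 12*r) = (r - 1)*(r + 4)*(r^2 - 3*r) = r*(r - 1)*(r + 4)*(r - 3)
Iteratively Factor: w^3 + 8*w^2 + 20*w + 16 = (w + 2)*(w^2 + 6*w + 8) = (w + 2)*(w + 4)*(w + 2)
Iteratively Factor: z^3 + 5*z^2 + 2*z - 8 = (z - 1)*(z^2 + 6*z + 8) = (z - 1)*(z + 2)*(z + 4)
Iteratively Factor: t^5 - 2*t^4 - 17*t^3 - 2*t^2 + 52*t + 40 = (t + 1)*(t^4 - 3*t^3 - 14*t^2 + 12*t + 40) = (t + 1)*(t + 2)*(t^3 - 5*t^2 - 4*t + 20) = (t + 1)*(t + 2)^2*(t^2 - 7*t + 10) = (t - 5)*(t + 1)*(t + 2)^2*(t - 2)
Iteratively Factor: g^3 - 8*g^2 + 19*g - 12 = (g - 4)*(g^2 - 4*g + 3) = (g - 4)*(g - 3)*(g - 1)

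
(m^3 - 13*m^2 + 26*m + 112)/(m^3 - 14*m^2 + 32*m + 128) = (m - 7)/(m - 8)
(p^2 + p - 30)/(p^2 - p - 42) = (p - 5)/(p - 7)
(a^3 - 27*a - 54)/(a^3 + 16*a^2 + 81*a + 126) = (a^2 - 3*a - 18)/(a^2 + 13*a + 42)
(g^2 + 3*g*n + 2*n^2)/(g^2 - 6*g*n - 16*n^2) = (g + n)/(g - 8*n)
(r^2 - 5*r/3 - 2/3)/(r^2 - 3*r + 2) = (r + 1/3)/(r - 1)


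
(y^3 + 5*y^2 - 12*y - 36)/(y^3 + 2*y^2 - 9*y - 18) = (y + 6)/(y + 3)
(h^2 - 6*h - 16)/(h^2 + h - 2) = (h - 8)/(h - 1)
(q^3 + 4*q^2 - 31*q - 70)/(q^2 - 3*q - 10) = q + 7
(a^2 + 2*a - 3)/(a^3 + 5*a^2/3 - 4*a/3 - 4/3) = 3*(a + 3)/(3*a^2 + 8*a + 4)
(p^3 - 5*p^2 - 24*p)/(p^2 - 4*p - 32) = p*(p + 3)/(p + 4)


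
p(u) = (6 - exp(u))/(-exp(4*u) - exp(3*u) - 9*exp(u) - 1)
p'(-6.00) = 0.13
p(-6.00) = -5.87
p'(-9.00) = 0.01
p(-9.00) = -5.99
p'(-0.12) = 0.69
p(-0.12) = -0.50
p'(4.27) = -0.00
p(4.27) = 0.00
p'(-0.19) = 0.72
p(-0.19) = -0.55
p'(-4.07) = 0.71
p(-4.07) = -5.19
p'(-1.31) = 1.28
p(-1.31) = -1.66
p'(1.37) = 0.03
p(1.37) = -0.01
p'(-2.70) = 1.44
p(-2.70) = -3.70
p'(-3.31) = 1.14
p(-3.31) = -4.49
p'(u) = (6 - exp(u))*(4*exp(4*u) + 3*exp(3*u) + 9*exp(u))/(-exp(4*u) - exp(3*u) - 9*exp(u) - 1)^2 - exp(u)/(-exp(4*u) - exp(3*u) - 9*exp(u) - 1)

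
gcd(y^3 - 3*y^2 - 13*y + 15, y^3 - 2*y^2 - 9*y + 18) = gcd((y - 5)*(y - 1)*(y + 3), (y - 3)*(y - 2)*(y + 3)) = y + 3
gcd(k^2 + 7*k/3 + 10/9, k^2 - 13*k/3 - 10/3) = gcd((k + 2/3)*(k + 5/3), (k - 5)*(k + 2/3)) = k + 2/3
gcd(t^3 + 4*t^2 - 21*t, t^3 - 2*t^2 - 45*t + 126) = t^2 + 4*t - 21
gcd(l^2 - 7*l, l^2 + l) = l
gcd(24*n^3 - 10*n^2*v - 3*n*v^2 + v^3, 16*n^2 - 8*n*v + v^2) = -4*n + v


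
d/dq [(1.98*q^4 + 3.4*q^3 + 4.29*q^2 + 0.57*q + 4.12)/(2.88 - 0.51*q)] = (-3.0294*q^4 + 19.3416*q^3 + 27.1881*q^2 + 24.7104*q + 3.7428)/(0.2601*q^2 - 2.9376*q + 8.2944)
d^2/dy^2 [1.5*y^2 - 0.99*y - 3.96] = 3.00000000000000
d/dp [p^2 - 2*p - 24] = 2*p - 2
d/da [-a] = -1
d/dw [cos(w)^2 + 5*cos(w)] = -(2*cos(w) + 5)*sin(w)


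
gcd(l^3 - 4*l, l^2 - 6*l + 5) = 1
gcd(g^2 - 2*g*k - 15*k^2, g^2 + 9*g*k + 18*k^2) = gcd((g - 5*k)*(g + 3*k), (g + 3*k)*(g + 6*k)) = g + 3*k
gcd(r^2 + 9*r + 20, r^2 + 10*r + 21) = 1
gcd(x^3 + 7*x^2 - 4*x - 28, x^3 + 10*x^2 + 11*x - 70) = x^2 + 5*x - 14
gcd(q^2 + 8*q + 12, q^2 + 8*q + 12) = q^2 + 8*q + 12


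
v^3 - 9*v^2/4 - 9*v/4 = v*(v - 3)*(v + 3/4)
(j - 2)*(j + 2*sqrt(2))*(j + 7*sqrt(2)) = j^3 - 2*j^2 + 9*sqrt(2)*j^2 - 18*sqrt(2)*j + 28*j - 56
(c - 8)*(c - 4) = c^2 - 12*c + 32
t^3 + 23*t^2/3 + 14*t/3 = t*(t + 2/3)*(t + 7)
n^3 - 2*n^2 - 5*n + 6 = (n - 3)*(n - 1)*(n + 2)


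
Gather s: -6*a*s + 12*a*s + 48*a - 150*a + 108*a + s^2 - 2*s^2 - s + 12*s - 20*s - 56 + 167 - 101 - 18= 6*a - s^2 + s*(6*a - 9) - 8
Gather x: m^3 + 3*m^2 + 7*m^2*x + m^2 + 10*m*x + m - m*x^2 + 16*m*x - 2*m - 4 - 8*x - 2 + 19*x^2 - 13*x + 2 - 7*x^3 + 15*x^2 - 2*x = m^3 + 4*m^2 - m - 7*x^3 + x^2*(34 - m) + x*(7*m^2 + 26*m - 23) - 4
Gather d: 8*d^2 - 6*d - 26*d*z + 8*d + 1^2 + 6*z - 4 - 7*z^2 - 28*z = 8*d^2 + d*(2 - 26*z) - 7*z^2 - 22*z - 3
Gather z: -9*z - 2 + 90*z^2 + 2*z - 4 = 90*z^2 - 7*z - 6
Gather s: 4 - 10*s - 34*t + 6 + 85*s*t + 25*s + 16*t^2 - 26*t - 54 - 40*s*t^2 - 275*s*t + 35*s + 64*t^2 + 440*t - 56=s*(-40*t^2 - 190*t + 50) + 80*t^2 + 380*t - 100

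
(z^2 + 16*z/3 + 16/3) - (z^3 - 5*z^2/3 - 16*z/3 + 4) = -z^3 + 8*z^2/3 + 32*z/3 + 4/3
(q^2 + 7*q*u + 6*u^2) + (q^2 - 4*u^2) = 2*q^2 + 7*q*u + 2*u^2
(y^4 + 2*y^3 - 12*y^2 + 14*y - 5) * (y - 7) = y^5 - 5*y^4 - 26*y^3 + 98*y^2 - 103*y + 35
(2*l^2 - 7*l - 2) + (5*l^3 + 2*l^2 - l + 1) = 5*l^3 + 4*l^2 - 8*l - 1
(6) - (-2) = 8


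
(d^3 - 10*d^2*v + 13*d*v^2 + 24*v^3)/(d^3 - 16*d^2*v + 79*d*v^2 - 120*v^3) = (-d - v)/(-d + 5*v)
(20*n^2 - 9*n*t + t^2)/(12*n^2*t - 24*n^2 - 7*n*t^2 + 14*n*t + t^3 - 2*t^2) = (-5*n + t)/(-3*n*t + 6*n + t^2 - 2*t)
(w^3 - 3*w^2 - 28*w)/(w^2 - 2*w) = (w^2 - 3*w - 28)/(w - 2)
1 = 1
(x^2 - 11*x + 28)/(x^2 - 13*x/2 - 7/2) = 2*(x - 4)/(2*x + 1)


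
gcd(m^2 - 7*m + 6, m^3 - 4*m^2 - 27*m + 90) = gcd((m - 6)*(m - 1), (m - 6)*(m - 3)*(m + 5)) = m - 6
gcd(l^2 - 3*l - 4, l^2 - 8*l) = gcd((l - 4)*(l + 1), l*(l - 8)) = 1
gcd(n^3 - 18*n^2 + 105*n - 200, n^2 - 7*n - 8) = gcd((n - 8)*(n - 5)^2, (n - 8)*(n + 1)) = n - 8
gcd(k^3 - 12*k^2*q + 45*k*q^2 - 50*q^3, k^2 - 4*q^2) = -k + 2*q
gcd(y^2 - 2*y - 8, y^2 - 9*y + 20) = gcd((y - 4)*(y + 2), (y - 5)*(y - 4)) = y - 4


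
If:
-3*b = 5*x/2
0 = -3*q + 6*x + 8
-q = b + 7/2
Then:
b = 185/42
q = -166/21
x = -37/7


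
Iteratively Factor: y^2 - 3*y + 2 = (y - 2)*(y - 1)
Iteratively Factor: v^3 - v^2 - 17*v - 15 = (v + 3)*(v^2 - 4*v - 5) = (v + 1)*(v + 3)*(v - 5)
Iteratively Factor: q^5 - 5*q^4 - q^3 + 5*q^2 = (q + 1)*(q^4 - 6*q^3 + 5*q^2) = q*(q + 1)*(q^3 - 6*q^2 + 5*q) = q*(q - 1)*(q + 1)*(q^2 - 5*q) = q^2*(q - 1)*(q + 1)*(q - 5)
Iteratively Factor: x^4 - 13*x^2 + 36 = (x - 2)*(x^3 + 2*x^2 - 9*x - 18) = (x - 2)*(x + 2)*(x^2 - 9) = (x - 3)*(x - 2)*(x + 2)*(x + 3)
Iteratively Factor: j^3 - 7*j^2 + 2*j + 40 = (j + 2)*(j^2 - 9*j + 20) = (j - 5)*(j + 2)*(j - 4)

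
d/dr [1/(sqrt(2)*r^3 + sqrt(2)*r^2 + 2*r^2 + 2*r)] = (-3*sqrt(2)*r^2 - 4*r - 2*sqrt(2)*r - 2)/(r^2*(sqrt(2)*r^2 + sqrt(2)*r + 2*r + 2)^2)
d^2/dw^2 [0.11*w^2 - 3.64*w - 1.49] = 0.220000000000000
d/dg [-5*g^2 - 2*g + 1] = -10*g - 2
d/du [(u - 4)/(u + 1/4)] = 68/(4*u + 1)^2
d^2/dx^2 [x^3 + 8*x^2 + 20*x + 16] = 6*x + 16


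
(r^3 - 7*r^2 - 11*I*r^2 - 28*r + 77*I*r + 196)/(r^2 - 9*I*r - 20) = (r^2 - 7*r*(1 + I) + 49*I)/(r - 5*I)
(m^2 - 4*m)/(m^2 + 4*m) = (m - 4)/(m + 4)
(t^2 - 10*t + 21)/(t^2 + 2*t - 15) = (t - 7)/(t + 5)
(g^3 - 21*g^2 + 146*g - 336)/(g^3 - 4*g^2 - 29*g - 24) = (g^2 - 13*g + 42)/(g^2 + 4*g + 3)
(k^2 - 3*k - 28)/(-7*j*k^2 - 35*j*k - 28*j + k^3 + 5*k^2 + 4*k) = (7 - k)/(7*j*k + 7*j - k^2 - k)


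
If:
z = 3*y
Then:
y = z/3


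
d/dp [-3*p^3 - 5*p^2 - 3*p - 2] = -9*p^2 - 10*p - 3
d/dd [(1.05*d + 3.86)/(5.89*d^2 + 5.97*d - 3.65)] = (6.1845*d^2 + 6.2685*d - (1.05*d + 3.86)*(11.78*d + 5.97) - 3.8325)/(5.89*d^2 + 5.97*d - 3.65)^2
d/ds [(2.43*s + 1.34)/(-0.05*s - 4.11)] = (-0.496015*s - 40.772433)/(0.05*s + 4.11)^3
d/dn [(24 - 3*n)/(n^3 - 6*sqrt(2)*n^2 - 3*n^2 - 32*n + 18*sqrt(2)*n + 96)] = 3*(-n^3 + 3*n^2 + 6*sqrt(2)*n^2 - 18*sqrt(2)*n + 32*n - (n - 8)*(-3*n^2 + 6*n + 12*sqrt(2)*n - 18*sqrt(2) + 32) - 96)/(n^3 - 6*sqrt(2)*n^2 - 3*n^2 - 32*n + 18*sqrt(2)*n + 96)^2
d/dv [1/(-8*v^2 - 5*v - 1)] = (16*v + 5)/(8*v^2 + 5*v + 1)^2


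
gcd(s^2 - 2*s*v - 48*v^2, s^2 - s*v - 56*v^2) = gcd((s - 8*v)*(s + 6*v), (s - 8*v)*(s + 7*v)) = s - 8*v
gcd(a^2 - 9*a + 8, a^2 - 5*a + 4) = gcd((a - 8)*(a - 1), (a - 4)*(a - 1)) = a - 1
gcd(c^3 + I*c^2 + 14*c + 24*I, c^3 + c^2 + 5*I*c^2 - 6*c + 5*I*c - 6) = c^2 + 5*I*c - 6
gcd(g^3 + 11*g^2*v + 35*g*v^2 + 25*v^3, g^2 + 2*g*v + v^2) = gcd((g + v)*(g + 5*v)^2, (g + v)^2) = g + v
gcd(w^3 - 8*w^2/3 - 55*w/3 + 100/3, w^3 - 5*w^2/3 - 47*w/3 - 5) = w - 5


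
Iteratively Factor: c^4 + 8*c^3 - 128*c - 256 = (c + 4)*(c^3 + 4*c^2 - 16*c - 64) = (c + 4)^2*(c^2 - 16) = (c - 4)*(c + 4)^2*(c + 4)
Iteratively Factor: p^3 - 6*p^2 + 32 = (p + 2)*(p^2 - 8*p + 16) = (p - 4)*(p + 2)*(p - 4)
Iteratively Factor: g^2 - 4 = (g - 2)*(g + 2)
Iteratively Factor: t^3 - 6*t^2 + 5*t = (t)*(t^2 - 6*t + 5) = t*(t - 5)*(t - 1)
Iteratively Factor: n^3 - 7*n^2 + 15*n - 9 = (n - 1)*(n^2 - 6*n + 9) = (n - 3)*(n - 1)*(n - 3)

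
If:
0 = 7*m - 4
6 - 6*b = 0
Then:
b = 1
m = 4/7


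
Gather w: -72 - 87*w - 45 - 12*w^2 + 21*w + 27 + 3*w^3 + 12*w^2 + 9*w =3*w^3 - 57*w - 90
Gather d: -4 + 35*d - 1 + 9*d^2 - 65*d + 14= 9*d^2 - 30*d + 9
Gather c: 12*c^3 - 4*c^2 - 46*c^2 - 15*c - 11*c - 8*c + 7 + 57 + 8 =12*c^3 - 50*c^2 - 34*c + 72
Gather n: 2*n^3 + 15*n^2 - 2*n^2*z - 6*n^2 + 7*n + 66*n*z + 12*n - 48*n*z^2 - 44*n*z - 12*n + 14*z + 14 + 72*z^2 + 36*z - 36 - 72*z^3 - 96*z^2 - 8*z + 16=2*n^3 + n^2*(9 - 2*z) + n*(-48*z^2 + 22*z + 7) - 72*z^3 - 24*z^2 + 42*z - 6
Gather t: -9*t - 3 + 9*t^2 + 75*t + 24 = 9*t^2 + 66*t + 21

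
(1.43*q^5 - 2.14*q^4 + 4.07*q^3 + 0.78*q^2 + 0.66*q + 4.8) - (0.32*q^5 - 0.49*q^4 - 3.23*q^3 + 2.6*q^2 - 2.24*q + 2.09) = 1.11*q^5 - 1.65*q^4 + 7.3*q^3 - 1.82*q^2 + 2.9*q + 2.71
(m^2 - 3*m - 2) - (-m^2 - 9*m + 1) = 2*m^2 + 6*m - 3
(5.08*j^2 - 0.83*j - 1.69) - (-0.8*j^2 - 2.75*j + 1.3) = 5.88*j^2 + 1.92*j - 2.99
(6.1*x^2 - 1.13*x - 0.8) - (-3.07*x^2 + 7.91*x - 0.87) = 9.17*x^2 - 9.04*x + 0.07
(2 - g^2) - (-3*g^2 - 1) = 2*g^2 + 3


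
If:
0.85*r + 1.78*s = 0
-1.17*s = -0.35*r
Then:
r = 0.00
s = 0.00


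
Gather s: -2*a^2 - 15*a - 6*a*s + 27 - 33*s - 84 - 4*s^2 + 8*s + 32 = -2*a^2 - 15*a - 4*s^2 + s*(-6*a - 25) - 25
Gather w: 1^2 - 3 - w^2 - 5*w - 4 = -w^2 - 5*w - 6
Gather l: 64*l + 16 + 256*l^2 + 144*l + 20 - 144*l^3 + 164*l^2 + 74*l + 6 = -144*l^3 + 420*l^2 + 282*l + 42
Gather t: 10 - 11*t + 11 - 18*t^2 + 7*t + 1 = -18*t^2 - 4*t + 22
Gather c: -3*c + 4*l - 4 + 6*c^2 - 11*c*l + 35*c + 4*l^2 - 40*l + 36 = 6*c^2 + c*(32 - 11*l) + 4*l^2 - 36*l + 32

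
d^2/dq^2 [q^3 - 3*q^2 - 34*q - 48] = 6*q - 6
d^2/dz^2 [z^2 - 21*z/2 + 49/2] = 2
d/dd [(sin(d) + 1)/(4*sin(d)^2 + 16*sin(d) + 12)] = -cos(d)/(4*(sin(d) + 3)^2)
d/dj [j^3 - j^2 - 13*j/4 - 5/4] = 3*j^2 - 2*j - 13/4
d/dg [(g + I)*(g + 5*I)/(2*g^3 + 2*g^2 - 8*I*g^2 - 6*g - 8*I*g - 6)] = (-g^4 - 12*I*g^3 + g^2*(-12 - 10*I) + g*(4 - 40*I) - 15 - 38*I)/(2*g^6 + g^5*(4 - 16*I) + g^4*(-42 - 32*I) + g^3*(-88 + 32*I) + g^2*(-26 + 96*I) + g*(36 + 48*I) + 18)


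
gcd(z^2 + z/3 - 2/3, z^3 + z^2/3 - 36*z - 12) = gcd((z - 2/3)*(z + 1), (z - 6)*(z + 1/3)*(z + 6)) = 1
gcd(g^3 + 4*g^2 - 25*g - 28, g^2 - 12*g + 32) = g - 4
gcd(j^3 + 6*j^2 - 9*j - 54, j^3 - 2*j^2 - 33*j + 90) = j^2 + 3*j - 18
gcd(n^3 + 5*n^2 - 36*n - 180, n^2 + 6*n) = n + 6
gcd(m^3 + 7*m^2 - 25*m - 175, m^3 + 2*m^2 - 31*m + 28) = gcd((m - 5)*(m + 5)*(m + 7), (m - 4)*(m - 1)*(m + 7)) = m + 7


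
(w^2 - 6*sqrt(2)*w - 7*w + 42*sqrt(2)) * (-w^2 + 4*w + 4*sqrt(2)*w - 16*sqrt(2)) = -w^4 + 11*w^3 + 10*sqrt(2)*w^3 - 110*sqrt(2)*w^2 - 76*w^2 + 280*sqrt(2)*w + 528*w - 1344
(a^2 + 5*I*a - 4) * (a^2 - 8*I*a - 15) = a^4 - 3*I*a^3 + 21*a^2 - 43*I*a + 60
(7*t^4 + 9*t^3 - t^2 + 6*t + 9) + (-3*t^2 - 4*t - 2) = 7*t^4 + 9*t^3 - 4*t^2 + 2*t + 7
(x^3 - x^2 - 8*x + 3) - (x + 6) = x^3 - x^2 - 9*x - 3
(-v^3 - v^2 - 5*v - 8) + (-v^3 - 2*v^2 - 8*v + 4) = -2*v^3 - 3*v^2 - 13*v - 4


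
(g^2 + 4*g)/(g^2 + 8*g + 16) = g/(g + 4)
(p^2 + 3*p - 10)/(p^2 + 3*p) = (p^2 + 3*p - 10)/(p*(p + 3))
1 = 1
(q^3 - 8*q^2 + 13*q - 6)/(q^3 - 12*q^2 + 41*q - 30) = (q - 1)/(q - 5)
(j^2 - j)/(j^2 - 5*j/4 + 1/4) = 4*j/(4*j - 1)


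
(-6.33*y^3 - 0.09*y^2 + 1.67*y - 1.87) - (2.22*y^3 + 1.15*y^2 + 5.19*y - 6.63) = -8.55*y^3 - 1.24*y^2 - 3.52*y + 4.76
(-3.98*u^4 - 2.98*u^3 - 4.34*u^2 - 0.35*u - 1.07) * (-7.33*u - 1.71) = 29.1734*u^5 + 28.6492*u^4 + 36.908*u^3 + 9.9869*u^2 + 8.4416*u + 1.8297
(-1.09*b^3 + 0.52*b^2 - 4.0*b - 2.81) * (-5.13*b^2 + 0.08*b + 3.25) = 5.5917*b^5 - 2.7548*b^4 + 17.0191*b^3 + 15.7853*b^2 - 13.2248*b - 9.1325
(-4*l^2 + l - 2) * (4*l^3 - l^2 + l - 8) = -16*l^5 + 8*l^4 - 13*l^3 + 35*l^2 - 10*l + 16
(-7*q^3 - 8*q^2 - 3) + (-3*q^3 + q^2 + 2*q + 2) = -10*q^3 - 7*q^2 + 2*q - 1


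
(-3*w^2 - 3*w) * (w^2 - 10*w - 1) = -3*w^4 + 27*w^3 + 33*w^2 + 3*w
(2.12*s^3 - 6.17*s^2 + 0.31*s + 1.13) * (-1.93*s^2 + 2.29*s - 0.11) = -4.0916*s^5 + 16.7629*s^4 - 14.9608*s^3 - 0.7923*s^2 + 2.5536*s - 0.1243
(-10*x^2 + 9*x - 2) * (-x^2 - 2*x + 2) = 10*x^4 + 11*x^3 - 36*x^2 + 22*x - 4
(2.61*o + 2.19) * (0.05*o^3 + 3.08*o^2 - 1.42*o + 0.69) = 0.1305*o^4 + 8.1483*o^3 + 3.039*o^2 - 1.3089*o + 1.5111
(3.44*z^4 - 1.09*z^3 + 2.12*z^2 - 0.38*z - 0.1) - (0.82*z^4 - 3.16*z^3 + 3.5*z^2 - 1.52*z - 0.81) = 2.62*z^4 + 2.07*z^3 - 1.38*z^2 + 1.14*z + 0.71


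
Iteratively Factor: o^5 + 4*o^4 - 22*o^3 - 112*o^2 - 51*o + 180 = (o + 4)*(o^4 - 22*o^2 - 24*o + 45) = (o + 3)*(o + 4)*(o^3 - 3*o^2 - 13*o + 15) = (o - 1)*(o + 3)*(o + 4)*(o^2 - 2*o - 15) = (o - 5)*(o - 1)*(o + 3)*(o + 4)*(o + 3)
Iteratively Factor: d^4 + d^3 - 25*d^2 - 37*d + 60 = (d + 3)*(d^3 - 2*d^2 - 19*d + 20) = (d + 3)*(d + 4)*(d^2 - 6*d + 5) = (d - 5)*(d + 3)*(d + 4)*(d - 1)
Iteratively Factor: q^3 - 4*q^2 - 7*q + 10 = (q + 2)*(q^2 - 6*q + 5) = (q - 5)*(q + 2)*(q - 1)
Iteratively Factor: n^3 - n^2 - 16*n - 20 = (n + 2)*(n^2 - 3*n - 10) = (n + 2)^2*(n - 5)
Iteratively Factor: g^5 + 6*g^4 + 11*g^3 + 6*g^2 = (g + 1)*(g^4 + 5*g^3 + 6*g^2) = (g + 1)*(g + 2)*(g^3 + 3*g^2) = g*(g + 1)*(g + 2)*(g^2 + 3*g) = g^2*(g + 1)*(g + 2)*(g + 3)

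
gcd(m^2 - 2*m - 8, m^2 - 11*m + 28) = m - 4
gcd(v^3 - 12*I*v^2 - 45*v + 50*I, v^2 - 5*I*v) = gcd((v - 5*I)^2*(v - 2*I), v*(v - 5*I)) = v - 5*I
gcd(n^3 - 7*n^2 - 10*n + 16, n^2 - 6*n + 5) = n - 1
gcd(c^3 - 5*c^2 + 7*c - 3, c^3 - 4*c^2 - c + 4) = c - 1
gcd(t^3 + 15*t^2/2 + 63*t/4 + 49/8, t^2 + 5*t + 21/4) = t + 7/2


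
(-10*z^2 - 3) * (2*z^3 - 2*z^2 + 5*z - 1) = -20*z^5 + 20*z^4 - 56*z^3 + 16*z^2 - 15*z + 3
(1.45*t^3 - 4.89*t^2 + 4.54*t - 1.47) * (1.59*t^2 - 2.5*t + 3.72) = 2.3055*t^5 - 11.4001*t^4 + 24.8376*t^3 - 31.8781*t^2 + 20.5638*t - 5.4684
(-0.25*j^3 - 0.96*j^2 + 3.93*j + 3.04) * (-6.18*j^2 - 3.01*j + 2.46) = 1.545*j^5 + 6.6853*j^4 - 22.0128*j^3 - 32.9781*j^2 + 0.5174*j + 7.4784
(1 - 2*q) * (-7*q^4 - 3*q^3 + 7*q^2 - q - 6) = 14*q^5 - q^4 - 17*q^3 + 9*q^2 + 11*q - 6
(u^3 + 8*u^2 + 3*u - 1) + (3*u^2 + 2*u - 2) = u^3 + 11*u^2 + 5*u - 3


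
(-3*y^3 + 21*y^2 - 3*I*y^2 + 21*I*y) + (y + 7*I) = -3*y^3 + 21*y^2 - 3*I*y^2 + y + 21*I*y + 7*I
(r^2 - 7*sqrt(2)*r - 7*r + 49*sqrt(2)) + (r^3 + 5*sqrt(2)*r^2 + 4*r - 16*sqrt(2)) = r^3 + r^2 + 5*sqrt(2)*r^2 - 7*sqrt(2)*r - 3*r + 33*sqrt(2)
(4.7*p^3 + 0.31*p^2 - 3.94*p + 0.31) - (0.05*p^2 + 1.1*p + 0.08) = 4.7*p^3 + 0.26*p^2 - 5.04*p + 0.23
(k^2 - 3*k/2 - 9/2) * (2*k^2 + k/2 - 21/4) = 2*k^4 - 5*k^3/2 - 15*k^2 + 45*k/8 + 189/8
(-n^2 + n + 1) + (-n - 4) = -n^2 - 3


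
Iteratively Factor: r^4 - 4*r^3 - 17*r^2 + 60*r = (r)*(r^3 - 4*r^2 - 17*r + 60) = r*(r + 4)*(r^2 - 8*r + 15) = r*(r - 5)*(r + 4)*(r - 3)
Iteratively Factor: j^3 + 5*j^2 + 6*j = (j)*(j^2 + 5*j + 6) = j*(j + 3)*(j + 2)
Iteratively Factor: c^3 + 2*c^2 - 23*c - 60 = (c + 4)*(c^2 - 2*c - 15) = (c + 3)*(c + 4)*(c - 5)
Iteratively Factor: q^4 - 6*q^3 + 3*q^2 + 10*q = (q)*(q^3 - 6*q^2 + 3*q + 10) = q*(q + 1)*(q^2 - 7*q + 10) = q*(q - 5)*(q + 1)*(q - 2)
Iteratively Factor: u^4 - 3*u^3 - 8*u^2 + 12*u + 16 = (u - 4)*(u^3 + u^2 - 4*u - 4) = (u - 4)*(u - 2)*(u^2 + 3*u + 2) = (u - 4)*(u - 2)*(u + 1)*(u + 2)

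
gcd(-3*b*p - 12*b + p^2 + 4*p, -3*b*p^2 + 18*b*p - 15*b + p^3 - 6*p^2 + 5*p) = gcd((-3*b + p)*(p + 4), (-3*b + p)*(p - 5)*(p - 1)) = -3*b + p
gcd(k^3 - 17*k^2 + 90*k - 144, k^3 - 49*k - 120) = k - 8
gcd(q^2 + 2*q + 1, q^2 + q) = q + 1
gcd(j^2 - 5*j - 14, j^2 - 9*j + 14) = j - 7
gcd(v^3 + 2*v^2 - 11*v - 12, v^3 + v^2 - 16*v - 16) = v^2 + 5*v + 4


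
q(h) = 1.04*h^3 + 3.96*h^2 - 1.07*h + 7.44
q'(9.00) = 322.93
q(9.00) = 1076.73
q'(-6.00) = 63.73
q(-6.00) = -68.22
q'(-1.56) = -5.83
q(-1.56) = 14.80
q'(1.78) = 22.91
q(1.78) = 23.95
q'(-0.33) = -3.34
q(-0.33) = 8.19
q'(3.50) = 64.87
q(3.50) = 96.80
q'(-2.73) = 0.56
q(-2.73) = 18.71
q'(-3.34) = 7.28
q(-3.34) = 16.44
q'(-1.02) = -5.90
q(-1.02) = 11.55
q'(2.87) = 47.36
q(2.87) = 61.57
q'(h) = 3.12*h^2 + 7.92*h - 1.07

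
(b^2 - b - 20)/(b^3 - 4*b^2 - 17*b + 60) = 1/(b - 3)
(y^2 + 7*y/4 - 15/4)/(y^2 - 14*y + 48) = (4*y^2 + 7*y - 15)/(4*(y^2 - 14*y + 48))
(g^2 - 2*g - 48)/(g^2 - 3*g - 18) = (-g^2 + 2*g + 48)/(-g^2 + 3*g + 18)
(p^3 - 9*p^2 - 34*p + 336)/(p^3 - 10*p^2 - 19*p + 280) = (p + 6)/(p + 5)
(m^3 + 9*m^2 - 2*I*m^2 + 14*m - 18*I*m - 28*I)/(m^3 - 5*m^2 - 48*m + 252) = (m^2 + 2*m*(1 - I) - 4*I)/(m^2 - 12*m + 36)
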